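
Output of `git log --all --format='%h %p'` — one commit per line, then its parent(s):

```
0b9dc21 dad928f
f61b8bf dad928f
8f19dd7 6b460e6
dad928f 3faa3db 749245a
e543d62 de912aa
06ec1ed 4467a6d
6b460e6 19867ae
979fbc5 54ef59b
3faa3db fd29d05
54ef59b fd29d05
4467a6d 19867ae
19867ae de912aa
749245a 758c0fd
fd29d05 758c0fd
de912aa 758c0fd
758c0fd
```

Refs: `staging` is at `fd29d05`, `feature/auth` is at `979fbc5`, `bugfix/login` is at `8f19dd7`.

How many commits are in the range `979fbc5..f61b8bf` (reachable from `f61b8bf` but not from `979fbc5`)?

4

Reachable from f61b8bf: {3faa3db, 749245a, 758c0fd, dad928f, f61b8bf, fd29d05}.
Reachable from 979fbc5: {54ef59b, 758c0fd, 979fbc5, fd29d05}.
In f61b8bf's history but not 979fbc5's: {3faa3db, 749245a, dad928f, f61b8bf} — 4 commits.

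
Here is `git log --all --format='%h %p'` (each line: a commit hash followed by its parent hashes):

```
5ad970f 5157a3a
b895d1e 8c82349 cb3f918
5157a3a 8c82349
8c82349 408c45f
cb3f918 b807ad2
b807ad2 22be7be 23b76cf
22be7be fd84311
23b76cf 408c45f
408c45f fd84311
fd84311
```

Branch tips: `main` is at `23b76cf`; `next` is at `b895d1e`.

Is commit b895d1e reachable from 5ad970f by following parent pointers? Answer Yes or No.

Ancestors of 5ad970f: {408c45f, 5157a3a, 5ad970f, 8c82349, fd84311}.
b895d1e is not in that set, so it is not an ancestor of 5ad970f.

No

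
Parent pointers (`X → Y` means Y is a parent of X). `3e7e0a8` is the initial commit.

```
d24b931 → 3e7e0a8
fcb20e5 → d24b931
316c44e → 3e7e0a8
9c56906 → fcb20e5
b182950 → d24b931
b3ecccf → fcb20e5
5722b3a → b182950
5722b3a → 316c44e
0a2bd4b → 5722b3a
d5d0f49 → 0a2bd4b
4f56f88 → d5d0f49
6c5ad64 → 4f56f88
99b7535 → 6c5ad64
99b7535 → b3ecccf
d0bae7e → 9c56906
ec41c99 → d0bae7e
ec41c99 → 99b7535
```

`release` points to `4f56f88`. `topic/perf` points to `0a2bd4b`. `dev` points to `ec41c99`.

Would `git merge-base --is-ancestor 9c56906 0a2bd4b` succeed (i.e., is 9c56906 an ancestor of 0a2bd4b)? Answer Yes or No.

Ancestors of 0a2bd4b: {0a2bd4b, 316c44e, 3e7e0a8, 5722b3a, b182950, d24b931}.
9c56906 is not in that set, so it is not an ancestor of 0a2bd4b.

No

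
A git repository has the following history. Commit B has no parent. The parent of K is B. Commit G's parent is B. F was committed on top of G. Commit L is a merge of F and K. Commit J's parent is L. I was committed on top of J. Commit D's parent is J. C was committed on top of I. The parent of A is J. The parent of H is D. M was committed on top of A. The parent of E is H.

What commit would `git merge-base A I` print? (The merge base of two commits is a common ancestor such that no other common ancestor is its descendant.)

J

Ancestors of A: {A, B, F, G, J, K, L}.
Ancestors of I: {B, F, G, I, J, K, L}.
Common ancestors: {B, F, G, J, K, L}.
Among these, J is not an ancestor of any other common ancestor — it is the merge base.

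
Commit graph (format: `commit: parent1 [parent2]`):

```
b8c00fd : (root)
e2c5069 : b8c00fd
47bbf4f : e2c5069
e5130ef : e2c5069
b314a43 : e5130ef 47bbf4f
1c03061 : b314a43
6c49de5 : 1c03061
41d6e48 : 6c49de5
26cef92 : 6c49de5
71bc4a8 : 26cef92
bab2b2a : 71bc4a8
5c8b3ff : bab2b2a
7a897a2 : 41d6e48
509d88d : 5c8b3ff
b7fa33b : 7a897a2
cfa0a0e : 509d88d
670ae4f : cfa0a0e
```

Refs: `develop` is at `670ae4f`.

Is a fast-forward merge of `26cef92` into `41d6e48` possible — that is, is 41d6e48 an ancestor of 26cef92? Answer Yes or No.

A fast-forward from 41d6e48 to 26cef92 is possible iff 41d6e48 is an ancestor of 26cef92.
Ancestors of 26cef92: {1c03061, 26cef92, 47bbf4f, 6c49de5, b314a43, b8c00fd, e2c5069, e5130ef}.
41d6e48 is not among them, so fast-forward is not possible.

No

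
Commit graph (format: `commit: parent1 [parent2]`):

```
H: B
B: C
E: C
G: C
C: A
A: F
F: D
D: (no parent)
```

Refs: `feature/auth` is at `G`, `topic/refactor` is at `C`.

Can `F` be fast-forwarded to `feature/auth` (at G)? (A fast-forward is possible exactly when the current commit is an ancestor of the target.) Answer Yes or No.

A fast-forward from F to G is possible iff F is an ancestor of G.
Ancestors of G: {A, C, D, F, G}.
F is among them, so fast-forward is possible.

Yes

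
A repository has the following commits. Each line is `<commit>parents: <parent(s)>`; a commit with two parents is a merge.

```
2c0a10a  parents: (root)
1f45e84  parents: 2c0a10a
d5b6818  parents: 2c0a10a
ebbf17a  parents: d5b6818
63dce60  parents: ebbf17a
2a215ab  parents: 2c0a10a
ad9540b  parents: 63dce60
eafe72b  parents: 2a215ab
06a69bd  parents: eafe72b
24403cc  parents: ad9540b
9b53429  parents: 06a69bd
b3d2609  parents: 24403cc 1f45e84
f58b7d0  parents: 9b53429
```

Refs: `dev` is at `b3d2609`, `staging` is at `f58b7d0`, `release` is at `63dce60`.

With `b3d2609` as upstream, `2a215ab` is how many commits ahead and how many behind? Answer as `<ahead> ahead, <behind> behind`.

Reachable from 2a215ab: {2a215ab, 2c0a10a}.
Reachable from b3d2609: {1f45e84, 24403cc, 2c0a10a, 63dce60, ad9540b, b3d2609, d5b6818, ebbf17a}.
Only in 2a215ab's history (ahead): {2a215ab} — 1.
Only in b3d2609's history (behind): {1f45e84, 24403cc, 63dce60, ad9540b, b3d2609, d5b6818, ebbf17a} — 7.

1 ahead, 7 behind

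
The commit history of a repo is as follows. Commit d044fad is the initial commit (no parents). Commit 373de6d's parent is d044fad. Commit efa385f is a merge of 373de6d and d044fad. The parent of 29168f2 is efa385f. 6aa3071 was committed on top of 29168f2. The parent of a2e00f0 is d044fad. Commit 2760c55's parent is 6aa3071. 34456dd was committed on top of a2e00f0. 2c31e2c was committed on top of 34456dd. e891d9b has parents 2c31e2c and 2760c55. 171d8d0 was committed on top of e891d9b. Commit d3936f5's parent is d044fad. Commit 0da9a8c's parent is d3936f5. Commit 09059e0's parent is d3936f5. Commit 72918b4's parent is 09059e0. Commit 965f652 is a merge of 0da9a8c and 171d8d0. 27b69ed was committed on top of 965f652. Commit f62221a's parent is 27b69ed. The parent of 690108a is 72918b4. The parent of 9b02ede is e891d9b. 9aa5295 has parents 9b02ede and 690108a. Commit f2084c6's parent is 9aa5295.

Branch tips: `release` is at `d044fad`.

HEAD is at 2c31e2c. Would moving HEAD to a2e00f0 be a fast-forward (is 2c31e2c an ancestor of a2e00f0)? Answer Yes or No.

No

A fast-forward from 2c31e2c to a2e00f0 is possible iff 2c31e2c is an ancestor of a2e00f0.
Ancestors of a2e00f0: {a2e00f0, d044fad}.
2c31e2c is not among them, so fast-forward is not possible.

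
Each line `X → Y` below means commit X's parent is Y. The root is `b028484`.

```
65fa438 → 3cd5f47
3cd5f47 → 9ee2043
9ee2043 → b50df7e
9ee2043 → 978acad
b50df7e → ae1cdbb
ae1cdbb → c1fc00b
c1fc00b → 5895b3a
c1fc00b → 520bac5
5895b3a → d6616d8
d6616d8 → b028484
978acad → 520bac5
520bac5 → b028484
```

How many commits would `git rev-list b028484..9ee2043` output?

Reachable from 9ee2043: {520bac5, 5895b3a, 978acad, 9ee2043, ae1cdbb, b028484, b50df7e, c1fc00b, d6616d8}.
Reachable from b028484: {b028484}.
In 9ee2043's history but not b028484's: {520bac5, 5895b3a, 978acad, 9ee2043, ae1cdbb, b50df7e, c1fc00b, d6616d8} — 8 commits.

8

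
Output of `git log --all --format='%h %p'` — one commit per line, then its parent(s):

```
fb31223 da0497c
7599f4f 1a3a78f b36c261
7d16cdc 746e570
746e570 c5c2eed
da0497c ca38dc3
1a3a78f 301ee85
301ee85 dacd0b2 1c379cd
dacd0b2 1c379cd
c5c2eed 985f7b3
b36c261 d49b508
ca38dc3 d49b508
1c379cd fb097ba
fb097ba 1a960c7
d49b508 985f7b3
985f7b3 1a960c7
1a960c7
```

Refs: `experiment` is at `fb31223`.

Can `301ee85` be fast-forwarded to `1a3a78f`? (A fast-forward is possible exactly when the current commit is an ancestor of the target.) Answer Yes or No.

A fast-forward from 301ee85 to 1a3a78f is possible iff 301ee85 is an ancestor of 1a3a78f.
Ancestors of 1a3a78f: {1a3a78f, 1a960c7, 1c379cd, 301ee85, dacd0b2, fb097ba}.
301ee85 is among them, so fast-forward is possible.

Yes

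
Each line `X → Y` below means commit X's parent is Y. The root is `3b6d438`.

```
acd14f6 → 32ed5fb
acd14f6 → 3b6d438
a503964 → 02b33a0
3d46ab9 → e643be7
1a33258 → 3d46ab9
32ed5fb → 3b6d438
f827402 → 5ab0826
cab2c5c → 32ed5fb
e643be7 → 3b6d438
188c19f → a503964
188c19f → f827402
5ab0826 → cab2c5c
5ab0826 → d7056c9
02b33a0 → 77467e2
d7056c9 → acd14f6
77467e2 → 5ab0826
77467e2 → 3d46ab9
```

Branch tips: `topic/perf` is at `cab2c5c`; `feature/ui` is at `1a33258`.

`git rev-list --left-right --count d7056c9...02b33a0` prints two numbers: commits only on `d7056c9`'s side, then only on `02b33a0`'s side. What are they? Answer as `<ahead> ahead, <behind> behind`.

Reachable from d7056c9: {32ed5fb, 3b6d438, acd14f6, d7056c9}.
Reachable from 02b33a0: {02b33a0, 32ed5fb, 3b6d438, 3d46ab9, 5ab0826, 77467e2, acd14f6, cab2c5c, d7056c9, e643be7}.
Only in d7056c9's history (ahead): {} — 0.
Only in 02b33a0's history (behind): {02b33a0, 3d46ab9, 5ab0826, 77467e2, cab2c5c, e643be7} — 6.

0 ahead, 6 behind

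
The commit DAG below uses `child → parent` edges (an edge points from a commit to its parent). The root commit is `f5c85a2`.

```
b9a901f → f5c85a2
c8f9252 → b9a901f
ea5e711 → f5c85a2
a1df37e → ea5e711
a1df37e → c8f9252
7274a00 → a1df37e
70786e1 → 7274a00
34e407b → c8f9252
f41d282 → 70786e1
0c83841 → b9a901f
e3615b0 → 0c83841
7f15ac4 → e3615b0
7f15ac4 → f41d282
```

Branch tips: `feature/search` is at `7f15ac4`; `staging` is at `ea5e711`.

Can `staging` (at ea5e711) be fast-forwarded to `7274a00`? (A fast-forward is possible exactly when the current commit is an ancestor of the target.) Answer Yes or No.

A fast-forward from ea5e711 to 7274a00 is possible iff ea5e711 is an ancestor of 7274a00.
Ancestors of 7274a00: {7274a00, a1df37e, b9a901f, c8f9252, ea5e711, f5c85a2}.
ea5e711 is among them, so fast-forward is possible.

Yes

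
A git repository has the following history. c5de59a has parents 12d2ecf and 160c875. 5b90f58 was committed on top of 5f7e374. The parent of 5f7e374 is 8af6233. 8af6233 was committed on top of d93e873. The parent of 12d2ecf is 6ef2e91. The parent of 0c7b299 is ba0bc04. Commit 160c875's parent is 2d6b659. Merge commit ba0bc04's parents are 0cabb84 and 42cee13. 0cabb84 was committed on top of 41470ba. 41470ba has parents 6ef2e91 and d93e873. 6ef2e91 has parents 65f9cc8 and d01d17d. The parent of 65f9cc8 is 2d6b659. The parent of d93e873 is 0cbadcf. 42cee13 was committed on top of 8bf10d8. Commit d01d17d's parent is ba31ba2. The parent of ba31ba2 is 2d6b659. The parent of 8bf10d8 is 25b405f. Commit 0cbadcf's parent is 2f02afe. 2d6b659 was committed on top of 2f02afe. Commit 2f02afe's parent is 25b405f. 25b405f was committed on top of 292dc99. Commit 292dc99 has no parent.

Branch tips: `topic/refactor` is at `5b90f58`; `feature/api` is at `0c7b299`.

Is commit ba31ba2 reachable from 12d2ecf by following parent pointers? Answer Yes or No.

Ancestors of 12d2ecf (commits reachable by following parents): {12d2ecf, 25b405f, 292dc99, 2d6b659, 2f02afe, 65f9cc8, 6ef2e91, ba31ba2, d01d17d}.
ba31ba2 is in that set, so it is an ancestor of 12d2ecf.

Yes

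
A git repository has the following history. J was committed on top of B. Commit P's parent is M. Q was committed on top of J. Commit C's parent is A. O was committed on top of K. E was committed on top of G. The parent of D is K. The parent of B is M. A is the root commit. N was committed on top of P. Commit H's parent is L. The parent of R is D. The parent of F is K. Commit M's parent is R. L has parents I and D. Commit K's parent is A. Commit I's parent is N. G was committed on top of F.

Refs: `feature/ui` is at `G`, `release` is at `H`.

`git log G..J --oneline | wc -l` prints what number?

5

Reachable from J: {A, B, D, J, K, M, R}.
Reachable from G: {A, F, G, K}.
In J's history but not G's: {B, D, J, M, R} — 5 commits.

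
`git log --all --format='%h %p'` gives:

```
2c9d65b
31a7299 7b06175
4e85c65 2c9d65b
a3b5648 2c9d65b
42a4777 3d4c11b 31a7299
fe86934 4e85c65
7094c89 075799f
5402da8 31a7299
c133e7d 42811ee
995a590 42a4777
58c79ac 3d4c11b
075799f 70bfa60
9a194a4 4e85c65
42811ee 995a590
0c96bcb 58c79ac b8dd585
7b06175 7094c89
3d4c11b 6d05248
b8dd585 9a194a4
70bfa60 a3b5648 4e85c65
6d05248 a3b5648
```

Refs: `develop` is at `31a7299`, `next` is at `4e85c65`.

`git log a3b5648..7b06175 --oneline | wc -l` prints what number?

5

Reachable from 7b06175: {075799f, 2c9d65b, 4e85c65, 7094c89, 70bfa60, 7b06175, a3b5648}.
Reachable from a3b5648: {2c9d65b, a3b5648}.
In 7b06175's history but not a3b5648's: {075799f, 4e85c65, 7094c89, 70bfa60, 7b06175} — 5 commits.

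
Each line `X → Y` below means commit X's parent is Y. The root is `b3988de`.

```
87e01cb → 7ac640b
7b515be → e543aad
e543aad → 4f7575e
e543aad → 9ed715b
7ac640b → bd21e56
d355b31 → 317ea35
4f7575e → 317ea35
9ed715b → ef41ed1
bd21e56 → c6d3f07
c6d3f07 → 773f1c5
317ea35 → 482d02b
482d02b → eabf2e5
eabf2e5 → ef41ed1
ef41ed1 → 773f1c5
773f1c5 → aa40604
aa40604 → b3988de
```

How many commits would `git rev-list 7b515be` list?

Walking parent pointers from 7b515be: reachable set = {317ea35, 482d02b, 4f7575e, 773f1c5, 7b515be, 9ed715b, aa40604, b3988de, e543aad, eabf2e5, ef41ed1}.
That is 11 commits.

11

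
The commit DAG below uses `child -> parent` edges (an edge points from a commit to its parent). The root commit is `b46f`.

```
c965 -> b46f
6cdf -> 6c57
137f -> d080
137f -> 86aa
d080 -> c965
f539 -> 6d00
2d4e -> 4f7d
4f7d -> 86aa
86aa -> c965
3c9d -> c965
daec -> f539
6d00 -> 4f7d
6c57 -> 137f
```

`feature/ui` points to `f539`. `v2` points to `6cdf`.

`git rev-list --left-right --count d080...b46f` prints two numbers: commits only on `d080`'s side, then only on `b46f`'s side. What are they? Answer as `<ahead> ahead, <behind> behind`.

2 ahead, 0 behind

Reachable from d080: {b46f, c965, d080}.
Reachable from b46f: {b46f}.
Only in d080's history (ahead): {c965, d080} — 2.
Only in b46f's history (behind): {} — 0.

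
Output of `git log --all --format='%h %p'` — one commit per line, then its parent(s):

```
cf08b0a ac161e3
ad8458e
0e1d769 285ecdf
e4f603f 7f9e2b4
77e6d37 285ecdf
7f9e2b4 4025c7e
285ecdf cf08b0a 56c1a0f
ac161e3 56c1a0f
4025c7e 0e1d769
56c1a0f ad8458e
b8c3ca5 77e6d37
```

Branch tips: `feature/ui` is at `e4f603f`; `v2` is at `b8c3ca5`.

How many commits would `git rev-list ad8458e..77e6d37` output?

Reachable from 77e6d37: {285ecdf, 56c1a0f, 77e6d37, ac161e3, ad8458e, cf08b0a}.
Reachable from ad8458e: {ad8458e}.
In 77e6d37's history but not ad8458e's: {285ecdf, 56c1a0f, 77e6d37, ac161e3, cf08b0a} — 5 commits.

5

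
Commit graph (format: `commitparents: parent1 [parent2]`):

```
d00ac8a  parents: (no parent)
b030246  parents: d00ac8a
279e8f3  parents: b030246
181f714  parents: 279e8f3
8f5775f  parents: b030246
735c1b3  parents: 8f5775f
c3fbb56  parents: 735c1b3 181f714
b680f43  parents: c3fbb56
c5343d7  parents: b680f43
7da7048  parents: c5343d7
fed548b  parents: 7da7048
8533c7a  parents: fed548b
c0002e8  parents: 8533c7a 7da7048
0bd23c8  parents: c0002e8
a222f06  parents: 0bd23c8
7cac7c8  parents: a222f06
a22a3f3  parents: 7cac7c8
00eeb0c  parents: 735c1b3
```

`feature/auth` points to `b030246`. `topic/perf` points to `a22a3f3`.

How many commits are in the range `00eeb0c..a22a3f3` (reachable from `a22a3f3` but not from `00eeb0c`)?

13

Reachable from a22a3f3: {0bd23c8, 181f714, 279e8f3, 735c1b3, 7cac7c8, 7da7048, 8533c7a, 8f5775f, a222f06, a22a3f3, b030246, b680f43, c0002e8, c3fbb56, c5343d7, d00ac8a, fed548b}.
Reachable from 00eeb0c: {00eeb0c, 735c1b3, 8f5775f, b030246, d00ac8a}.
In a22a3f3's history but not 00eeb0c's: {0bd23c8, 181f714, 279e8f3, 7cac7c8, 7da7048, 8533c7a, a222f06, a22a3f3, b680f43, c0002e8, c3fbb56, c5343d7, fed548b} — 13 commits.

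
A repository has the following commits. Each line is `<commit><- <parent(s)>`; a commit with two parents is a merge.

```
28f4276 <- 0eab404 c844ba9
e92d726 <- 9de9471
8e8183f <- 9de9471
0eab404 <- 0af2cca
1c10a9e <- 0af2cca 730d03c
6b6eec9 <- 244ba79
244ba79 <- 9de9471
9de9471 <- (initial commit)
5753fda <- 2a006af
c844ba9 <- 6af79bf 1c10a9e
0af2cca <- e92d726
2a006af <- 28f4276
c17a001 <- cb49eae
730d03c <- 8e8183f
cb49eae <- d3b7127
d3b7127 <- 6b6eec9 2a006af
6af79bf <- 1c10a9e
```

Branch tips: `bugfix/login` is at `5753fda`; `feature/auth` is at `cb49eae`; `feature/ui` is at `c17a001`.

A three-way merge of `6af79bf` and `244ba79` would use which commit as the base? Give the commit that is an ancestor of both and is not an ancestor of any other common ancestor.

Ancestors of 6af79bf: {0af2cca, 1c10a9e, 6af79bf, 730d03c, 8e8183f, 9de9471, e92d726}.
Ancestors of 244ba79: {244ba79, 9de9471}.
Common ancestors: {9de9471}.
The only common ancestor is 9de9471, so it is the merge base.

9de9471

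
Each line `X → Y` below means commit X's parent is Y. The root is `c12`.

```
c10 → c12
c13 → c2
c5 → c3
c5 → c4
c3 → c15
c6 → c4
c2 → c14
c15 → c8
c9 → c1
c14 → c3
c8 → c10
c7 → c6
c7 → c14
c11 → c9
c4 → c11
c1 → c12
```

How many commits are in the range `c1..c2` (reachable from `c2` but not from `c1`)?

6

Reachable from c2: {c10, c12, c14, c15, c2, c3, c8}.
Reachable from c1: {c1, c12}.
In c2's history but not c1's: {c10, c14, c15, c2, c3, c8} — 6 commits.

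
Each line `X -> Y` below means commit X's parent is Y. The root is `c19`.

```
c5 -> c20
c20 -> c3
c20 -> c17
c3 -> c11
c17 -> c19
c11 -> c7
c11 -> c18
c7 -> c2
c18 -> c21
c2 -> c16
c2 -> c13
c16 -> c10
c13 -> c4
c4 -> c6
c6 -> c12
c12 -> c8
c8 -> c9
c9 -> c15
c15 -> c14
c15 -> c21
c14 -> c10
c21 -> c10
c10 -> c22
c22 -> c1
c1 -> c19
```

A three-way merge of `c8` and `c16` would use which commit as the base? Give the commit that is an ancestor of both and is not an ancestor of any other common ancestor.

c10

Ancestors of c8: {c1, c10, c14, c15, c19, c21, c22, c8, c9}.
Ancestors of c16: {c1, c10, c16, c19, c22}.
Common ancestors: {c1, c10, c19, c22}.
Among these, c10 is not an ancestor of any other common ancestor — it is the merge base.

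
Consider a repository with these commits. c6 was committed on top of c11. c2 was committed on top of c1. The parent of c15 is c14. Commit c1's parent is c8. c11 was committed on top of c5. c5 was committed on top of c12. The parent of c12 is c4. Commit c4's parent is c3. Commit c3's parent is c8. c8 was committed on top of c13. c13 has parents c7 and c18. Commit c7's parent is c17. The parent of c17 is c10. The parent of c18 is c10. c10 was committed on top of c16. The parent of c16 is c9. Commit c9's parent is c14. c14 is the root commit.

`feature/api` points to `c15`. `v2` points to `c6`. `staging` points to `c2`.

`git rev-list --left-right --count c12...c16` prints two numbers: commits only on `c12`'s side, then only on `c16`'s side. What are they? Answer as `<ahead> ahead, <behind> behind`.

Reachable from c12: {c10, c12, c13, c14, c16, c17, c18, c3, c4, c7, c8, c9}.
Reachable from c16: {c14, c16, c9}.
Only in c12's history (ahead): {c10, c12, c13, c17, c18, c3, c4, c7, c8} — 9.
Only in c16's history (behind): {} — 0.

9 ahead, 0 behind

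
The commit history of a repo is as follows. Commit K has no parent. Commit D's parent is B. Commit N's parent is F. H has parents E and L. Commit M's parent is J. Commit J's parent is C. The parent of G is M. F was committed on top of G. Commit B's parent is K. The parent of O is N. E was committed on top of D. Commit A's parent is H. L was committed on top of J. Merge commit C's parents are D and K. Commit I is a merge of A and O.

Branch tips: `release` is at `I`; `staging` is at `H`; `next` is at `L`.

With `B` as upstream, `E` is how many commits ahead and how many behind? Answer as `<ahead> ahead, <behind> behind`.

2 ahead, 0 behind

Reachable from E: {B, D, E, K}.
Reachable from B: {B, K}.
Only in E's history (ahead): {D, E} — 2.
Only in B's history (behind): {} — 0.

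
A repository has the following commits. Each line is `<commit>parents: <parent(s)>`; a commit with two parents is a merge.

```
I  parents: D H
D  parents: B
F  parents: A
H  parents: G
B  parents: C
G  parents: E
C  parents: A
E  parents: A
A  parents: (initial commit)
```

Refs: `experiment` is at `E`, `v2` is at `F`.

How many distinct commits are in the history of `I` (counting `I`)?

Walking parent pointers from I: reachable set = {A, B, C, D, E, G, H, I}.
That is 8 commits.

8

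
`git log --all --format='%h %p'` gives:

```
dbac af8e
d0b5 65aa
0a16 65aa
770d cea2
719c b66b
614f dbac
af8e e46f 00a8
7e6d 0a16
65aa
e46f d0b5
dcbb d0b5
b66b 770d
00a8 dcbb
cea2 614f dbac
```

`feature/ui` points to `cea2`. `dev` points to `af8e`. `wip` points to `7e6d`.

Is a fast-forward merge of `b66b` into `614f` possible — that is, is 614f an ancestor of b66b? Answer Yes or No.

A fast-forward from 614f to b66b is possible iff 614f is an ancestor of b66b.
Ancestors of b66b: {00a8, 614f, 65aa, 770d, af8e, b66b, cea2, d0b5, dbac, dcbb, e46f}.
614f is among them, so fast-forward is possible.

Yes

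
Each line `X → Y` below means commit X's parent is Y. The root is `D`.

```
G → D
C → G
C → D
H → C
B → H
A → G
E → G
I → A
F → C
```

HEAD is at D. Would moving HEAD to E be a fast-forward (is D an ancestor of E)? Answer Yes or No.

A fast-forward from D to E is possible iff D is an ancestor of E.
Ancestors of E: {D, E, G}.
D is among them, so fast-forward is possible.

Yes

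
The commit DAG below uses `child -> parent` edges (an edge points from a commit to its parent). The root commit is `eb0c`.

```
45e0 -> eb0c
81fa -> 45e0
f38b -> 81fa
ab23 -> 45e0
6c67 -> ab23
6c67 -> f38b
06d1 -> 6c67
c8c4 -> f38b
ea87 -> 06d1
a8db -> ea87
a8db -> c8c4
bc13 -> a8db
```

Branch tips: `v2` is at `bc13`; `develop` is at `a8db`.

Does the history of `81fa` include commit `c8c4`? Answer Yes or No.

Ancestors of 81fa: {45e0, 81fa, eb0c}.
c8c4 is not in that set, so it is not an ancestor of 81fa.

No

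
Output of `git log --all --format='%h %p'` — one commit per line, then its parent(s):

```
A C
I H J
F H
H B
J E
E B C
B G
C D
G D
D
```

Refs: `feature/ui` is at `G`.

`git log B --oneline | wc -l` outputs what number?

3

Walking parent pointers from B: reachable set = {B, D, G}.
That is 3 commits.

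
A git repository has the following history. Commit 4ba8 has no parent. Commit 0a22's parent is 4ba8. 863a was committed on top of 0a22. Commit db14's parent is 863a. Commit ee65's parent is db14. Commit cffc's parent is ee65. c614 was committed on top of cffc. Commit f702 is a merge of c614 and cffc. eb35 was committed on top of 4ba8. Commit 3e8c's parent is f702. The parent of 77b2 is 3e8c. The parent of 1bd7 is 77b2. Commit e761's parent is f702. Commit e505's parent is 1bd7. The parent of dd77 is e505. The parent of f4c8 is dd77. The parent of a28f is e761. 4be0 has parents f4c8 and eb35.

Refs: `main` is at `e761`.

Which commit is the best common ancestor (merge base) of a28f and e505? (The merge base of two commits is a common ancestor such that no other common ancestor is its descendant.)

f702

Ancestors of a28f: {0a22, 4ba8, 863a, a28f, c614, cffc, db14, e761, ee65, f702}.
Ancestors of e505: {0a22, 1bd7, 3e8c, 4ba8, 77b2, 863a, c614, cffc, db14, e505, ee65, f702}.
Common ancestors: {0a22, 4ba8, 863a, c614, cffc, db14, ee65, f702}.
Among these, f702 is not an ancestor of any other common ancestor — it is the merge base.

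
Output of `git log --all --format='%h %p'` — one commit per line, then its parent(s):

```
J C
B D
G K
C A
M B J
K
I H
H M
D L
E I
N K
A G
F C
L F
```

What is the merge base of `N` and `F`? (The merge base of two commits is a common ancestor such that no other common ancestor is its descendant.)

K

Ancestors of N: {K, N}.
Ancestors of F: {A, C, F, G, K}.
Common ancestors: {K}.
The only common ancestor is K, so it is the merge base.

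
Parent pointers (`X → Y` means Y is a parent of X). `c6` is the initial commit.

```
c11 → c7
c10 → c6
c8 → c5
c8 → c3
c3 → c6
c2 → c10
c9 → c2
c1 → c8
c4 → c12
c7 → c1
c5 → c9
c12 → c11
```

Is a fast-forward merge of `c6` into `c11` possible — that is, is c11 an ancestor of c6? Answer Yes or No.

A fast-forward from c11 to c6 is possible iff c11 is an ancestor of c6.
Ancestors of c6: {c6}.
c11 is not among them, so fast-forward is not possible.

No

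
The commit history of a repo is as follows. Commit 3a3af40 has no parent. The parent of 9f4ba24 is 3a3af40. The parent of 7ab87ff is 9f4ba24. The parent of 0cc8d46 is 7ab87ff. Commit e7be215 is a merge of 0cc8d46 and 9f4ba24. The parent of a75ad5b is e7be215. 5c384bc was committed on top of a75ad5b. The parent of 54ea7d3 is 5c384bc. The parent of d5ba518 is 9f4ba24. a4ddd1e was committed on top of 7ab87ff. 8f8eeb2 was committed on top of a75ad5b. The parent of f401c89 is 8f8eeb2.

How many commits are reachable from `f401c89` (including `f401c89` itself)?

8

Walking parent pointers from f401c89: reachable set = {0cc8d46, 3a3af40, 7ab87ff, 8f8eeb2, 9f4ba24, a75ad5b, e7be215, f401c89}.
That is 8 commits.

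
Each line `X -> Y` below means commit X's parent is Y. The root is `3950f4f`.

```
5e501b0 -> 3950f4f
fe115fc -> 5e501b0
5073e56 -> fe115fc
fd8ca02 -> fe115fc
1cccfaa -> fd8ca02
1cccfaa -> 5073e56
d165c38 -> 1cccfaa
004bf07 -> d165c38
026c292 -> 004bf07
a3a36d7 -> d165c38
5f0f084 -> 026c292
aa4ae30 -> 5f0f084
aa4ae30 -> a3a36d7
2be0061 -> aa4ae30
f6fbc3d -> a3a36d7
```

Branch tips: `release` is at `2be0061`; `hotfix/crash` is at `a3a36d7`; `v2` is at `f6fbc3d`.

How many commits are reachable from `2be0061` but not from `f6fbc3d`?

5

Reachable from 2be0061: {004bf07, 026c292, 1cccfaa, 2be0061, 3950f4f, 5073e56, 5e501b0, 5f0f084, a3a36d7, aa4ae30, d165c38, fd8ca02, fe115fc}.
Reachable from f6fbc3d: {1cccfaa, 3950f4f, 5073e56, 5e501b0, a3a36d7, d165c38, f6fbc3d, fd8ca02, fe115fc}.
In 2be0061's history but not f6fbc3d's: {004bf07, 026c292, 2be0061, 5f0f084, aa4ae30} — 5 commits.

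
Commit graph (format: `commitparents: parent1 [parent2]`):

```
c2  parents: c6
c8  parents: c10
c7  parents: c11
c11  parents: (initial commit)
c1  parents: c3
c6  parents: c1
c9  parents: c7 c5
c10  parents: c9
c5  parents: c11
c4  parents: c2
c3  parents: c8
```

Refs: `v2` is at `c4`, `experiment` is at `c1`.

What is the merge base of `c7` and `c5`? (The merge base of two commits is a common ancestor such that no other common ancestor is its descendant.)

c11

Ancestors of c7: {c11, c7}.
Ancestors of c5: {c11, c5}.
Common ancestors: {c11}.
The only common ancestor is c11, so it is the merge base.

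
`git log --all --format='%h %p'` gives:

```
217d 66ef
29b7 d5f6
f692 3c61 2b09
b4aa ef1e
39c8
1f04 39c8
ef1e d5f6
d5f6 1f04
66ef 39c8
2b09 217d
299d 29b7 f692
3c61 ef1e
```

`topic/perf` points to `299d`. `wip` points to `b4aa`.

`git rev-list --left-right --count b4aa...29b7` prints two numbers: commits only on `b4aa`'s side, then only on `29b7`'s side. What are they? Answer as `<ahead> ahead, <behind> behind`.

2 ahead, 1 behind

Reachable from b4aa: {1f04, 39c8, b4aa, d5f6, ef1e}.
Reachable from 29b7: {1f04, 29b7, 39c8, d5f6}.
Only in b4aa's history (ahead): {b4aa, ef1e} — 2.
Only in 29b7's history (behind): {29b7} — 1.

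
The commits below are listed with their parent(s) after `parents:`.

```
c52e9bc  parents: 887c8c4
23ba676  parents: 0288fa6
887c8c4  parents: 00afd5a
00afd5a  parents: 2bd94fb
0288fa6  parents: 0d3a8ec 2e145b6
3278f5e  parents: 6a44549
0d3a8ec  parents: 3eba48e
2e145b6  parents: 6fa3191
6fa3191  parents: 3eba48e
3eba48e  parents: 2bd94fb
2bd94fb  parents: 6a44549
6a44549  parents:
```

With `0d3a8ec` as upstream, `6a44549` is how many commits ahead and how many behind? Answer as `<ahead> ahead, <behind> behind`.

0 ahead, 3 behind

Reachable from 6a44549: {6a44549}.
Reachable from 0d3a8ec: {0d3a8ec, 2bd94fb, 3eba48e, 6a44549}.
Only in 6a44549's history (ahead): {} — 0.
Only in 0d3a8ec's history (behind): {0d3a8ec, 2bd94fb, 3eba48e} — 3.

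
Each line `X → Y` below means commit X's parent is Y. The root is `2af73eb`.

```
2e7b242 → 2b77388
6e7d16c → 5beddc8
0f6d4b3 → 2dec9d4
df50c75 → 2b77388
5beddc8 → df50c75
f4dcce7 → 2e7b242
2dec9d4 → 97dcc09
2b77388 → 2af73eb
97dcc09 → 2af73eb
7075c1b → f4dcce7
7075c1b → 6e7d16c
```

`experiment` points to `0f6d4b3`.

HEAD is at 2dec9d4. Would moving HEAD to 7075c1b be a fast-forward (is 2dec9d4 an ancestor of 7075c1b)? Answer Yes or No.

A fast-forward from 2dec9d4 to 7075c1b is possible iff 2dec9d4 is an ancestor of 7075c1b.
Ancestors of 7075c1b: {2af73eb, 2b77388, 2e7b242, 5beddc8, 6e7d16c, 7075c1b, df50c75, f4dcce7}.
2dec9d4 is not among them, so fast-forward is not possible.

No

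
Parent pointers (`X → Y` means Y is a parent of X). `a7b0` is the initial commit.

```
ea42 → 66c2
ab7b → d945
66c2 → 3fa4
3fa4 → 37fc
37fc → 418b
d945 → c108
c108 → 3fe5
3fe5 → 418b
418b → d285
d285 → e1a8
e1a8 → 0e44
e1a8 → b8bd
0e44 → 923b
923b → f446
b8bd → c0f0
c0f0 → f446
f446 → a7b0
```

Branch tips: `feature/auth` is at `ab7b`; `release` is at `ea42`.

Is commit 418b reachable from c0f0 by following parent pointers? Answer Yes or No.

Ancestors of c0f0: {a7b0, c0f0, f446}.
418b is not in that set, so it is not an ancestor of c0f0.

No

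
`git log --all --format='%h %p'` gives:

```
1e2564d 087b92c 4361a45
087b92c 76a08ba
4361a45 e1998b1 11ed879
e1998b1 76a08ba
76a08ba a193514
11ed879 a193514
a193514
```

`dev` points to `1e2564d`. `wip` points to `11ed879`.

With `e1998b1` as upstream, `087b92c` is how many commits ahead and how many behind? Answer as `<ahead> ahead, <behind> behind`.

1 ahead, 1 behind

Reachable from 087b92c: {087b92c, 76a08ba, a193514}.
Reachable from e1998b1: {76a08ba, a193514, e1998b1}.
Only in 087b92c's history (ahead): {087b92c} — 1.
Only in e1998b1's history (behind): {e1998b1} — 1.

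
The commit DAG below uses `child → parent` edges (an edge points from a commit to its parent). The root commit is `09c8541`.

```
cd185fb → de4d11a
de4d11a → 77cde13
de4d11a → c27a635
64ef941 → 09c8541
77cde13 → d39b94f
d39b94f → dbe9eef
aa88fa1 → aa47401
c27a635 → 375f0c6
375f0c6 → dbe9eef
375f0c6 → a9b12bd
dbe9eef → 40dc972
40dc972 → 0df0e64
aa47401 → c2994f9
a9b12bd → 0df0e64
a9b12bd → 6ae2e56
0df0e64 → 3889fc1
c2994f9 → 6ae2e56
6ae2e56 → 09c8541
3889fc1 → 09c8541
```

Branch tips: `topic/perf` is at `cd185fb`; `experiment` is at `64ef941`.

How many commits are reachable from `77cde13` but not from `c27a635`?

Reachable from 77cde13: {09c8541, 0df0e64, 3889fc1, 40dc972, 77cde13, d39b94f, dbe9eef}.
Reachable from c27a635: {09c8541, 0df0e64, 375f0c6, 3889fc1, 40dc972, 6ae2e56, a9b12bd, c27a635, dbe9eef}.
In 77cde13's history but not c27a635's: {77cde13, d39b94f} — 2 commits.

2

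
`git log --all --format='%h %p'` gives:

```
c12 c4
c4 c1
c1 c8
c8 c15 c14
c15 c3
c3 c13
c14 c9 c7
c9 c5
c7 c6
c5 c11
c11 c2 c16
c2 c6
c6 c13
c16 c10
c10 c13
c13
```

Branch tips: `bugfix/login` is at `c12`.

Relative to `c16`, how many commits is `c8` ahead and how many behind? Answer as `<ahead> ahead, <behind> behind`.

10 ahead, 0 behind

Reachable from c8: {c10, c11, c13, c14, c15, c16, c2, c3, c5, c6, c7, c8, c9}.
Reachable from c16: {c10, c13, c16}.
Only in c8's history (ahead): {c11, c14, c15, c2, c3, c5, c6, c7, c8, c9} — 10.
Only in c16's history (behind): {} — 0.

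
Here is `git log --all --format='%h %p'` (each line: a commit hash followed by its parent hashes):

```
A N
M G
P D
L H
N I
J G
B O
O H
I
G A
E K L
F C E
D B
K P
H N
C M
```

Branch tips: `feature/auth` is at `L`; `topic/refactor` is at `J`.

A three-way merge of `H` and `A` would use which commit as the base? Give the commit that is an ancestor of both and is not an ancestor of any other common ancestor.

N

Ancestors of H: {H, I, N}.
Ancestors of A: {A, I, N}.
Common ancestors: {I, N}.
Among these, N is not an ancestor of any other common ancestor — it is the merge base.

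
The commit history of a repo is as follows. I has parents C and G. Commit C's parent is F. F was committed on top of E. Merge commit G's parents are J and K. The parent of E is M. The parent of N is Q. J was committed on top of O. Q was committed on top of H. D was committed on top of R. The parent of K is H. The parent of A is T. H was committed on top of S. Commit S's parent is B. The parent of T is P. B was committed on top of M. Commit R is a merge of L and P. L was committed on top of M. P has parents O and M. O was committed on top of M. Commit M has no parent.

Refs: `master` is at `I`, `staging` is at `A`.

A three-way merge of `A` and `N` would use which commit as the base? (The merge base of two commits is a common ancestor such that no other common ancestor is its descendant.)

M

Ancestors of A: {A, M, O, P, T}.
Ancestors of N: {B, H, M, N, Q, S}.
Common ancestors: {M}.
The only common ancestor is M, so it is the merge base.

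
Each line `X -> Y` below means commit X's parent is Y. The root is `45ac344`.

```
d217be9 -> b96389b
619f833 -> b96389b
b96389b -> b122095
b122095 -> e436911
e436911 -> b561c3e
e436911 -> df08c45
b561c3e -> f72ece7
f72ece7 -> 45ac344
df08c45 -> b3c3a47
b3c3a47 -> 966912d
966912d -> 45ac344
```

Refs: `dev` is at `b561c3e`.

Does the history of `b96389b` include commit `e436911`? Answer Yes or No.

Yes

Ancestors of b96389b (commits reachable by following parents): {45ac344, 966912d, b122095, b3c3a47, b561c3e, b96389b, df08c45, e436911, f72ece7}.
e436911 is in that set, so it is an ancestor of b96389b.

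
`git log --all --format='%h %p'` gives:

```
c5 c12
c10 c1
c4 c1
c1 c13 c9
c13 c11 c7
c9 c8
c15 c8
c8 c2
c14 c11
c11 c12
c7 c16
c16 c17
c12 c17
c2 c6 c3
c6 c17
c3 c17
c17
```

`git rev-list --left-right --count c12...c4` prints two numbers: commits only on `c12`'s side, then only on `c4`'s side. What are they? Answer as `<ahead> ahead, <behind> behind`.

Reachable from c12: {c12, c17}.
Reachable from c4: {c1, c11, c12, c13, c16, c17, c2, c3, c4, c6, c7, c8, c9}.
Only in c12's history (ahead): {} — 0.
Only in c4's history (behind): {c1, c11, c13, c16, c2, c3, c4, c6, c7, c8, c9} — 11.

0 ahead, 11 behind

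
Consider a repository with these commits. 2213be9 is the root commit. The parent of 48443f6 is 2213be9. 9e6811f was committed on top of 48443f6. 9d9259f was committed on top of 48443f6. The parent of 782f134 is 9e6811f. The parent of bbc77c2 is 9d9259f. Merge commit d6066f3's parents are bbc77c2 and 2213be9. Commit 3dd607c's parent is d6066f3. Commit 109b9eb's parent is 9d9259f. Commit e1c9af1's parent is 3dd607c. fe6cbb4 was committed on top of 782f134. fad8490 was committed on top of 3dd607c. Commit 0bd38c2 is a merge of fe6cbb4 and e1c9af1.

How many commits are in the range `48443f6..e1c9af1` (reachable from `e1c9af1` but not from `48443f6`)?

Reachable from e1c9af1: {2213be9, 3dd607c, 48443f6, 9d9259f, bbc77c2, d6066f3, e1c9af1}.
Reachable from 48443f6: {2213be9, 48443f6}.
In e1c9af1's history but not 48443f6's: {3dd607c, 9d9259f, bbc77c2, d6066f3, e1c9af1} — 5 commits.

5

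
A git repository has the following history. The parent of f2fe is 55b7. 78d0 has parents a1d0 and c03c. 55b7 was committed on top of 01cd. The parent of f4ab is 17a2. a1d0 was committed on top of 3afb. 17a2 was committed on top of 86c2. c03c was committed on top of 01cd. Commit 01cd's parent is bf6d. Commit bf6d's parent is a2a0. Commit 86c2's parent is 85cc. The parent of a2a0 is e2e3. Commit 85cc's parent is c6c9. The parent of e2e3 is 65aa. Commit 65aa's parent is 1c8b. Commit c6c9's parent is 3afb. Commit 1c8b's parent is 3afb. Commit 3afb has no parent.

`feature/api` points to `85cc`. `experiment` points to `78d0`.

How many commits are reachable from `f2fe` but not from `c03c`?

Reachable from f2fe: {01cd, 1c8b, 3afb, 55b7, 65aa, a2a0, bf6d, e2e3, f2fe}.
Reachable from c03c: {01cd, 1c8b, 3afb, 65aa, a2a0, bf6d, c03c, e2e3}.
In f2fe's history but not c03c's: {55b7, f2fe} — 2 commits.

2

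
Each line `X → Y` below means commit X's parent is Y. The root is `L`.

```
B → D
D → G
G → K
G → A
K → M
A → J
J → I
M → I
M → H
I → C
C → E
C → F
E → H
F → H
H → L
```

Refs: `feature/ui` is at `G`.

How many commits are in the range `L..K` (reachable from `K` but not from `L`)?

Reachable from K: {C, E, F, H, I, K, L, M}.
Reachable from L: {L}.
In K's history but not L's: {C, E, F, H, I, K, M} — 7 commits.

7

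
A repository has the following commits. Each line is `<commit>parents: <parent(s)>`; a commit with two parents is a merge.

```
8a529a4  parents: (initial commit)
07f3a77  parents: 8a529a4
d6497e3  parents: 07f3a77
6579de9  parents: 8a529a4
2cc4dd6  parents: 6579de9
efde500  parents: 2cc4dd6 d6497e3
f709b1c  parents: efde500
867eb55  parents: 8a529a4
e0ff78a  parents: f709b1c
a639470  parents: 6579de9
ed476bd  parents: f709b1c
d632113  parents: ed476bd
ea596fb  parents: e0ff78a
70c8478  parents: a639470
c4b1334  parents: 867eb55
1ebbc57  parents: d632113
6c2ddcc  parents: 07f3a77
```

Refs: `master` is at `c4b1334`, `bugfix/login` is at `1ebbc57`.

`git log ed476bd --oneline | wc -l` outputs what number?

Walking parent pointers from ed476bd: reachable set = {07f3a77, 2cc4dd6, 6579de9, 8a529a4, d6497e3, ed476bd, efde500, f709b1c}.
That is 8 commits.

8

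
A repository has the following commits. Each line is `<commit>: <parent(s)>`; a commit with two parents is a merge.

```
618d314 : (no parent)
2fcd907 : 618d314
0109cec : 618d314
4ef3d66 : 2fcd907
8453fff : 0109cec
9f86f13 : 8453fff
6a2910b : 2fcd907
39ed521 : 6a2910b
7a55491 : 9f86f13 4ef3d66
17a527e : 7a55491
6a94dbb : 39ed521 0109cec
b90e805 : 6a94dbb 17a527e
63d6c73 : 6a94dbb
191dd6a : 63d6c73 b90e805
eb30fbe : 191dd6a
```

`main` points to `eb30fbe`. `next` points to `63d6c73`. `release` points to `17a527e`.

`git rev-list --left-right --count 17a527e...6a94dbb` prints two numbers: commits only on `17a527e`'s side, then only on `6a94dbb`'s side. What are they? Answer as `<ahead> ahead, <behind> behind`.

Reachable from 17a527e: {0109cec, 17a527e, 2fcd907, 4ef3d66, 618d314, 7a55491, 8453fff, 9f86f13}.
Reachable from 6a94dbb: {0109cec, 2fcd907, 39ed521, 618d314, 6a2910b, 6a94dbb}.
Only in 17a527e's history (ahead): {17a527e, 4ef3d66, 7a55491, 8453fff, 9f86f13} — 5.
Only in 6a94dbb's history (behind): {39ed521, 6a2910b, 6a94dbb} — 3.

5 ahead, 3 behind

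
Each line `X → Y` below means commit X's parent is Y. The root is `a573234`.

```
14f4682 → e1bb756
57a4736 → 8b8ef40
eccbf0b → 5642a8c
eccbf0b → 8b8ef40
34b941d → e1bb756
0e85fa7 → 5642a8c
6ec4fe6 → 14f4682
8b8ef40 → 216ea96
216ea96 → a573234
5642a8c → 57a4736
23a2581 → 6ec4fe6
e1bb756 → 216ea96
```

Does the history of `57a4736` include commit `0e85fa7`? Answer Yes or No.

Ancestors of 57a4736: {216ea96, 57a4736, 8b8ef40, a573234}.
0e85fa7 is not in that set, so it is not an ancestor of 57a4736.

No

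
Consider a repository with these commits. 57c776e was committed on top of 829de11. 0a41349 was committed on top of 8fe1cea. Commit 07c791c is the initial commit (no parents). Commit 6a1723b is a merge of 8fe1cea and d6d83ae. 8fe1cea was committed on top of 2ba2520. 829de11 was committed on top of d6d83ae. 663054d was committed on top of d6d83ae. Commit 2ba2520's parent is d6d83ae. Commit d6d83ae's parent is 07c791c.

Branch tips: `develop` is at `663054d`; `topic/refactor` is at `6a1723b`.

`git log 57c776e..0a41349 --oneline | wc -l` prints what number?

Reachable from 0a41349: {07c791c, 0a41349, 2ba2520, 8fe1cea, d6d83ae}.
Reachable from 57c776e: {07c791c, 57c776e, 829de11, d6d83ae}.
In 0a41349's history but not 57c776e's: {0a41349, 2ba2520, 8fe1cea} — 3 commits.

3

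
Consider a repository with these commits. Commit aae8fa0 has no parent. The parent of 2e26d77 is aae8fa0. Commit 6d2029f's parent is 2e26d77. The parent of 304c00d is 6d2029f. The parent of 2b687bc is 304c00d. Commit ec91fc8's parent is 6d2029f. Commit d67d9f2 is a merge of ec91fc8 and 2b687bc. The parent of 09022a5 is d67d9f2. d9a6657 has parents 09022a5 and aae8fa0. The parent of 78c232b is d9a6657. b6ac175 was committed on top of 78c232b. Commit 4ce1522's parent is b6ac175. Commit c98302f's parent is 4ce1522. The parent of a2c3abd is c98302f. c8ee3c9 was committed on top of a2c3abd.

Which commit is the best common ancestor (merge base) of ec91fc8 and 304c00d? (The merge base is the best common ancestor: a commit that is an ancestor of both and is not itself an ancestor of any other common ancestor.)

Ancestors of ec91fc8: {2e26d77, 6d2029f, aae8fa0, ec91fc8}.
Ancestors of 304c00d: {2e26d77, 304c00d, 6d2029f, aae8fa0}.
Common ancestors: {2e26d77, 6d2029f, aae8fa0}.
Among these, 6d2029f is not an ancestor of any other common ancestor — it is the merge base.

6d2029f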